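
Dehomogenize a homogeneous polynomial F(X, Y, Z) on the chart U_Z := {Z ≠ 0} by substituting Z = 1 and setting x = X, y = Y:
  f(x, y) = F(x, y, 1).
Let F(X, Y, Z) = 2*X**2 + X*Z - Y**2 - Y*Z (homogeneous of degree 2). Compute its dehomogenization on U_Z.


f(x, y) = 2*x**2 + x - y**2 - y

On U_Z we set Z = 1. Each monomial c·X^i·Y^j·Z^k in F becomes c·x^i·y^j·1^k = c·x^i·y^j.
Substituting Z = 1: F(X, Y, 1) = 2*x**2 + x - y**2 - y.
Note: deg(f) ≤ deg(F) = 2; strict inequality happens when F is divisible by Z (lost terms).


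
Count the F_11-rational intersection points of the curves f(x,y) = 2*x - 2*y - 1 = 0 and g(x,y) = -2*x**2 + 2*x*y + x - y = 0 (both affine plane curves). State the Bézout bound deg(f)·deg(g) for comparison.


Common zeros: {(6, 0)}; count = 1; Bézout bound = 2.

deg(f) = 1, deg(g) = 2, so Bézout bound = 2.
Scan x ∈ F_11. For each x, list the y ∈ F_11 with f(x, y) ≡ 0 and those with g(x, y) ≡ 0 (mod 11); the common zeros in that column are the intersection.
  x = 0: f ≡ 0 at y ∈ {5}; g ≡ 0 at y ∈ {0}; common: ∅.
  x = 1: f ≡ 0 at y ∈ {6}; g ≡ 0 at y ∈ {1}; common: ∅.
  x = 2: f ≡ 0 at y ∈ {7}; g ≡ 0 at y ∈ {2}; common: ∅.
  x = 3: f ≡ 0 at y ∈ {8}; g ≡ 0 at y ∈ {3}; common: ∅.
  x = 4: f ≡ 0 at y ∈ {9}; g ≡ 0 at y ∈ {4}; common: ∅.
  x = 5: f ≡ 0 at y ∈ {10}; g ≡ 0 at y ∈ {5}; common: ∅.
  x = 6: f ≡ 0 at y ∈ {0}; g ≡ 0 at y ∈ {0, 1, 2, 3, 4, 5, 6, 7, 8, 9, 10}; common: {0}.
  x = 7: f ≡ 0 at y ∈ {1}; g ≡ 0 at y ∈ {7}; common: ∅.
  x = 8: f ≡ 0 at y ∈ {2}; g ≡ 0 at y ∈ {8}; common: ∅.
  x = 9: f ≡ 0 at y ∈ {3}; g ≡ 0 at y ∈ {9}; common: ∅.
  x = 10: f ≡ 0 at y ∈ {4}; g ≡ 0 at y ∈ {10}; common: ∅.
Collecting: common zeros = {(6, 0)}, so the count is 1.
Comparison with the Bézout bound: 1 ≤ 2 = deg(f)·deg(g), as expected for curves with no common component (the affine F_11-count falls short of the bound because intersections may lie at infinity, over extension fields, or carry multiplicity).


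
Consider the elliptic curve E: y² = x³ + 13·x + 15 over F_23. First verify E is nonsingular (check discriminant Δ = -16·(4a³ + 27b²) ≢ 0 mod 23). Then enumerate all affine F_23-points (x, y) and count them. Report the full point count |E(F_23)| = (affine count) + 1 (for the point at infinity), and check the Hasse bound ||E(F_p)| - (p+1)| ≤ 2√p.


Affine points = {(1, 11), (1, 12), (2, 7), (2, 16), (3, 9), (3, 14), (4, 4), (4, 19), (7, 9), (7, 14), (10, 8), (10, 15), (12, 6), (12, 17), (13, 9), (13, 14), (16, 8), (16, 15), (18, 3), (18, 20), (20, 8), (20, 15), (21, 2), (21, 21), (22, 1), (22, 22)}; affine count = 26; |E(F_23)| = 27.

Discriminant check: Δ ∝ 4a³ + 27b² = 4·13³ + 27·15² = 4·2197 + 27·225 ≡ 5 (mod 23). Nonzero ⇒ E is nonsingular.
For each x ∈ F_23, compute rhs = x³ + 13·x + 15 mod 23, then count y ∈ F_23 with y² ≡ rhs.
  x = 0: rhs = 15, matching y values: none (0 points).
  x = 1: rhs = 6, matching y values: 11, 12 (2 points).
  x = 2: rhs = 3, matching y values: 7, 16 (2 points).
  x = 3: rhs = 12, matching y values: 9, 14 (2 points).
  x = 4: rhs = 16, matching y values: 4, 19 (2 points).
  x = 5: rhs = 21, matching y values: none (0 points).
  x = 6: rhs = 10, matching y values: none (0 points).
  x = 7: rhs = 12, matching y values: 9, 14 (2 points).
  x = 8: rhs = 10, matching y values: none (0 points).
  x = 9: rhs = 10, matching y values: none (0 points).
  x = 10: rhs = 18, matching y values: 8, 15 (2 points).
  x = 11: rhs = 17, matching y values: none (0 points).
  x = 12: rhs = 13, matching y values: 6, 17 (2 points).
  x = 13: rhs = 12, matching y values: 9, 14 (2 points).
  x = 14: rhs = 20, matching y values: none (0 points).
  x = 15: rhs = 20, matching y values: none (0 points).
  x = 16: rhs = 18, matching y values: 8, 15 (2 points).
  x = 17: rhs = 20, matching y values: none (0 points).
  x = 18: rhs = 9, matching y values: 3, 20 (2 points).
  x = 19: rhs = 14, matching y values: none (0 points).
  x = 20: rhs = 18, matching y values: 8, 15 (2 points).
  x = 21: rhs = 4, matching y values: 2, 21 (2 points).
  x = 22: rhs = 1, matching y values: 1, 22 (2 points).
Total affine count: 26.
Full point count |E(F_23)| = 26 + 1 = 27.
Hasse bound: |27 − (23+1)| = |3| = 3 ≤ 2√23 ≈ 9.5917 ✓.


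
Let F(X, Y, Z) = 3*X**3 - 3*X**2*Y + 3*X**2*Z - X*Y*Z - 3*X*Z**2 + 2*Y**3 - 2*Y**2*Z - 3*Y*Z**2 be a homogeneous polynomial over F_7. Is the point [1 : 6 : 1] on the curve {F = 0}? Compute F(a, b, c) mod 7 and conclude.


F(1,6,1) ≡ 6 (mod 7); P is NOT on the curve.

Evaluate F(1, 6, 1) term-by-term (mod 7).
  3*X**3 ↦ 3·1·1·1 = 3
  -3*X**2*Y ↦ -3·1·6·1 = -18
  3*X**2*Z ↦ 3·1·1·1 = 3
  -X*Y*Z ↦ -1·1·6·1 = -6
  -3*X*Z**2 ↦ -3·1·1·1 = -3
  2*Y**3 ↦ 2·1·216·1 = 432
  -2*Y**2*Z ↦ -2·1·36·1 = -72
  -3*Y*Z**2 ↦ -3·1·6·1 = -18
Sum: F(1, 6, 1) = (3) + (-18) + (3) + (-6) + (-3) + (432) + (-72) + (-18) = 321.
Reducing mod 7: 321 ≡ 6 (mod 7).
Since F(a, b, c) ≡ 6 ≠ 0 (mod 7), P does NOT lie on the curve.


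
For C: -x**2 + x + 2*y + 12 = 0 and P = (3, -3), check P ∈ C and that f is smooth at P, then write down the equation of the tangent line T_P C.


Tangent line at P: -5*x + 2*y + 21 = 0.

Step 1: f(3, -3) = 0, so P lies on C.
Step 2: partial derivatives
  f_x(x, y) = 1 - 2*x, f_y(x, y) = 2.
  f_x(P) = -5, f_y(P) = 2 (gradient nonzero, so P is smooth).
Step 3: tangent line at P: -5·(x − 3) + 2·(y − -3) = 0.
Expanding: -5*x + 2*y + 21 = 0.


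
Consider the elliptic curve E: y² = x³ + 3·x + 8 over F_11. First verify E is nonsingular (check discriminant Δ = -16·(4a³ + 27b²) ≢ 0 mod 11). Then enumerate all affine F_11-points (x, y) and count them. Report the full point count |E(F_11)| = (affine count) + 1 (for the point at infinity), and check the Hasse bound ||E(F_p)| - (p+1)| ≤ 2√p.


Affine points = {(1, 1), (1, 10), (2, 0), (3, 0), (5, 4), (5, 7), (6, 0), (7, 3), (7, 8), (8, 4), (8, 7), (9, 4), (9, 7), (10, 2), (10, 9)}; affine count = 15; |E(F_11)| = 16.

Discriminant check: Δ ∝ 4a³ + 27b² = 4·3³ + 27·8² = 4·27 + 27·64 ≡ 10 (mod 11). Nonzero ⇒ E is nonsingular.
For each x ∈ F_11, compute rhs = x³ + 3·x + 8 mod 11, then count y ∈ F_11 with y² ≡ rhs.
  x = 0: rhs = 8, matching y values: none (0 points).
  x = 1: rhs = 1, matching y values: 1, 10 (2 points).
  x = 2: rhs = 0, matching y values: 0 (1 points).
  x = 3: rhs = 0, matching y values: 0 (1 points).
  x = 4: rhs = 7, matching y values: none (0 points).
  x = 5: rhs = 5, matching y values: 4, 7 (2 points).
  x = 6: rhs = 0, matching y values: 0 (1 points).
  x = 7: rhs = 9, matching y values: 3, 8 (2 points).
  x = 8: rhs = 5, matching y values: 4, 7 (2 points).
  x = 9: rhs = 5, matching y values: 4, 7 (2 points).
  x = 10: rhs = 4, matching y values: 2, 9 (2 points).
Total affine count: 15.
Full point count |E(F_11)| = 15 + 1 = 16.
Hasse bound: |16 − (11+1)| = |4| = 4 ≤ 2√11 ≈ 6.6332 ✓.


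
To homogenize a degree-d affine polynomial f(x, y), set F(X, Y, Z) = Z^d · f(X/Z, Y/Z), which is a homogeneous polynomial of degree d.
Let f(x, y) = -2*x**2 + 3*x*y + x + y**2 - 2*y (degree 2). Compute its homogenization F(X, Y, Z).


F(X, Y, Z) = -2*X**2 + 3*X*Y + X*Z + Y**2 - 2*Y*Z

deg(f) = 2.
Substitute x = X/Z, y = Y/Z into f, then multiply by Z^2.
  monomial -2·x^2·y^0 ↦ -2·X^2·Y^0·Z^0.
  monomial 3·x^1·y^1 ↦ 3·X^1·Y^1·Z^0.
  monomial 1·x^1·y^0 ↦ 1·X^1·Y^0·Z^1.
  monomial 1·x^0·y^2 ↦ 1·X^0·Y^2·Z^0.
  monomial -2·x^0·y^1 ↦ -2·X^0·Y^1·Z^1.
Collecting: F(X, Y, Z) = -2*X**2 + 3*X*Y + X*Z + Y**2 - 2*Y*Z.


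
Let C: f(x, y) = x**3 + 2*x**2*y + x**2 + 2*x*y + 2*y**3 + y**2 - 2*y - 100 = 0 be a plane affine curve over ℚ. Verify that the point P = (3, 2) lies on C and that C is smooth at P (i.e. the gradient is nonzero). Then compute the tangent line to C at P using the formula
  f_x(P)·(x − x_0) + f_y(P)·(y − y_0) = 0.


Tangent line at P: 61*x + 50*y - 283 = 0.

Step 1: f(3, 2) = 0, so P lies on C.
Step 2: partial derivatives
  f_x(x, y) = 3*x**2 + 4*x*y + 2*x + 2*y, f_y(x, y) = 2*x**2 + 2*x + 6*y**2 + 2*y - 2.
  f_x(P) = 61, f_y(P) = 50 (gradient nonzero, so P is smooth).
Step 3: tangent line at P: 61·(x − 3) + 50·(y − 2) = 0.
Expanding: 61*x + 50*y - 283 = 0.


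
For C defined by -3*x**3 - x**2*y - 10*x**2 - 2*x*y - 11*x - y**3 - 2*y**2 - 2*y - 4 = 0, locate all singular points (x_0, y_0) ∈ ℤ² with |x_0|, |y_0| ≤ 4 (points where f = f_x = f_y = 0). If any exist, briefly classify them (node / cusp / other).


Singular points: {(-1, -1)}; classification: cusp.

Compute partial derivatives:
  f_x = -9*x**2 - 2*x*y - 20*x - 2*y - 11.
  f_y = -x**2 - 2*x - 3*y**2 - 4*y - 2.
Scan x_0 ∈ {−4, ..., 4}. For each x_0, f_y(x_0, y) is a polynomial in y; find its integer roots y ∈ {−4, ..., 4}, then test f_x and f at those candidates.
  x = -4: f_y(-4, y) = -3*y**2 - 4*y - 10; no integer root y with |y| ≤ 4.
  x = -3: f_y(-3, y) = -3*y**2 - 4*y - 5; no integer root y with |y| ≤ 4.
  x = -2: f_y(-2, y) = -3*y**2 - 4*y - 2; no integer root y with |y| ≤ 4.
  x = -1: f_y(-1, y) = -3*y**2 - 4*y - 1; vanishes at y ∈ {-1}. (-1, -1): f_x = 0, f = 0 — SINGULAR.
  x = 0: f_y(0, y) = -3*y**2 - 4*y - 2; no integer root y with |y| ≤ 4.
  x = 1: f_y(1, y) = -3*y**2 - 4*y - 5; no integer root y with |y| ≤ 4.
  x = 2: f_y(2, y) = -3*y**2 - 4*y - 10; no integer root y with |y| ≤ 4.
  x = 3: f_y(3, y) = -3*y**2 - 4*y - 17; no integer root y with |y| ≤ 4.
  x = 4: f_y(4, y) = -3*y**2 - 4*y - 26; no integer root y with |y| ≤ 4.
Only singular point on the grid: (-1, -1).
Classify: substitute x = -1 + u, y = -1 + v and expand: f = -3*u**3 - u**2*v - v**3 + v**2.
No constant or linear terms (consistent with a singular point). Quadratic part: v**2. Cubic part: -3*u**3 - u**2*v - v**3.
The quadratic part v**2 is a perfect square, so there is a single (double) tangent line v = 0, i.e. y = -1. Restricting the cubic part to that line (v = 0) leaves -3*u**3 ≠ 0, so f is not divisible by v and the branch is v² ≈ 3*u**3 to lowest order — this is a cusp.
Classification: cusp.


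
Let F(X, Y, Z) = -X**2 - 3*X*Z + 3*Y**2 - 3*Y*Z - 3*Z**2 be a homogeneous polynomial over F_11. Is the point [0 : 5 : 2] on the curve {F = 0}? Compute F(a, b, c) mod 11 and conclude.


F(0,5,2) ≡ 0 (mod 11); P is on the curve.

Evaluate F(0, 5, 2) term-by-term (mod 11).
  -X**2 ↦ -1·0·1·1 = 0
  -3*X*Z ↦ -3·0·1·2 = 0
  3*Y**2 ↦ 3·1·25·1 = 75
  -3*Y*Z ↦ -3·1·5·2 = -30
  -3*Z**2 ↦ -3·1·1·4 = -12
Sum: F(0, 5, 2) = (0) + (0) + (75) + (-30) + (-12) = 33.
Reducing mod 11: 33 ≡ 0 (mod 11).
Since F(a, b, c) ≡ 0 (mod 11), P lies on the curve.


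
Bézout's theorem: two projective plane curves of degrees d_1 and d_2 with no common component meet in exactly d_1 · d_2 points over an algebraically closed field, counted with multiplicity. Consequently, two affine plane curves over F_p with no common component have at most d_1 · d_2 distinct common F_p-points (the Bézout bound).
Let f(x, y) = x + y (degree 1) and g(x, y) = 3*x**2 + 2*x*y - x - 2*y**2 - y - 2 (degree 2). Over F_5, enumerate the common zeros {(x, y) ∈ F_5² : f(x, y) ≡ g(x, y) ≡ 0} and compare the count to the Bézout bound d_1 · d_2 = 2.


Common zeros: ∅; count = 0; Bézout bound = 2.

deg(f) = 1, deg(g) = 2, so Bézout bound = 2.
Scan x ∈ F_5. For each x, list the y ∈ F_5 with f(x, y) ≡ 0 and those with g(x, y) ≡ 0 (mod 5); the common zeros in that column are the intersection.
  x = 0: f ≡ 0 at y ∈ {0}; g ≡ 0 at y ∈ {1}; common: ∅.
  x = 1: f ≡ 0 at y ∈ {4}; g ≡ 0 at y ∈ {0, 3}; common: ∅.
  x = 2: f ≡ 0 at y ∈ {3}; g ≡ 0 at y ∈ ∅; common: ∅.
  x = 3: f ≡ 0 at y ∈ {2}; g ≡ 0 at y ∈ {1, 4}; common: ∅.
  x = 4: f ≡ 0 at y ∈ {1}; g ≡ 0 at y ∈ {3}; common: ∅.
Collecting: common zeros = ∅, so the count is 0.
Comparison with the Bézout bound: 0 ≤ 2 = deg(f)·deg(g), as expected for curves with no common component (the affine F_5-count falls short of the bound because intersections may lie at infinity, over extension fields, or carry multiplicity).


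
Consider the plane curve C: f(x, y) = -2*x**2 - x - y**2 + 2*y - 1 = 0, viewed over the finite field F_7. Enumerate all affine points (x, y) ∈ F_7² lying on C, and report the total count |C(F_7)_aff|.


Affine F_7-points: {(0, 1), (1, 3), (1, 6), (2, 3), (2, 6), (3, 1), (5, 0), (5, 2)}; count = 8.

For each of the 49 pairs (x, y) ∈ F_7², evaluate f(x, y) mod 7. Record the zeros.
  x = 0: [0↦6, 1↦0, 2↦6, 3↦3, 4↦5, 5↦5, 6↦3]  zeros at y ∈ {1}
  x = 1: [0↦3, 1↦4, 2↦3, 3↦0, 4↦2, 5↦2, 6↦0]  zeros at y ∈ {3, 6}
  x = 2: [0↦3, 1↦4, 2↦3, 3↦0, 4↦2, 5↦2, 6↦0]  zeros at y ∈ {3, 6}
  x = 3: [0↦6, 1↦0, 2↦6, 3↦3, 4↦5, 5↦5, 6↦3]  zeros at y ∈ {1}
  x = 4: [0↦5, 1↦6, 2↦5, 3↦2, 4↦4, 5↦4, 6↦2]  zeros at y ∈ ∅
  x = 5: [0↦0, 1↦1, 2↦0, 3↦4, 4↦6, 5↦6, 6↦4]  zeros at y ∈ {0, 2}
  x = 6: [0↦5, 1↦6, 2↦5, 3↦2, 4↦4, 5↦4, 6↦2]  zeros at y ∈ ∅
Collecting zeros: affine points = {(0, 1), (1, 3), (1, 6), (2, 3), (2, 6), (3, 1), (5, 0), (5, 2)}.
Total count |C(F_7)_aff| = 8.


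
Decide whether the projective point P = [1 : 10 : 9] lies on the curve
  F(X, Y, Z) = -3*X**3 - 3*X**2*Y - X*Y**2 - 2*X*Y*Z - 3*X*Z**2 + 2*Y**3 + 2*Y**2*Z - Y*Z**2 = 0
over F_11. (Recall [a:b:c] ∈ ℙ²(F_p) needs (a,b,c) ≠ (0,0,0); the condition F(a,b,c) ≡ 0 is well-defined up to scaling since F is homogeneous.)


F(1,10,9) ≡ 3 (mod 11); P is NOT on the curve.

Evaluate F(1, 10, 9) term-by-term (mod 11).
  -3*X**3 ↦ -3·1·1·1 = -3
  -3*X**2*Y ↦ -3·1·10·1 = -30
  -X*Y**2 ↦ -1·1·100·1 = -100
  -2*X*Y*Z ↦ -2·1·10·9 = -180
  -3*X*Z**2 ↦ -3·1·1·81 = -243
  2*Y**3 ↦ 2·1·1000·1 = 2000
  2*Y**2*Z ↦ 2·1·100·9 = 1800
  -Y*Z**2 ↦ -1·1·10·81 = -810
Sum: F(1, 10, 9) = (-3) + (-30) + (-100) + (-180) + (-243) + (2000) + (1800) + (-810) = 2434.
Reducing mod 11: 2434 ≡ 3 (mod 11).
Since F(a, b, c) ≡ 3 ≠ 0 (mod 11), P does NOT lie on the curve.


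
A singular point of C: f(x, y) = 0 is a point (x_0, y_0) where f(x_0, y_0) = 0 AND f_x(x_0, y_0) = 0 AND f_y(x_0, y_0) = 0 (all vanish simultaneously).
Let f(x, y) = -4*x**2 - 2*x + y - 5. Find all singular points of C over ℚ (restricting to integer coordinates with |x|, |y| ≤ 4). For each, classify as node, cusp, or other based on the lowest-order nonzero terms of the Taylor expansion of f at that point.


No singular points in the scanned grid; C is smooth there.

Compute partial derivatives:
  f_x = -8*x - 2.
  f_y = 1.
f_y = 1 is a nonzero constant, so f_y never vanishes: no point (x, y) can satisfy f = f_x = f_y = 0. In particular no (x, y) ∈ {−4, ..., 4}² is singular; the curve is smooth.


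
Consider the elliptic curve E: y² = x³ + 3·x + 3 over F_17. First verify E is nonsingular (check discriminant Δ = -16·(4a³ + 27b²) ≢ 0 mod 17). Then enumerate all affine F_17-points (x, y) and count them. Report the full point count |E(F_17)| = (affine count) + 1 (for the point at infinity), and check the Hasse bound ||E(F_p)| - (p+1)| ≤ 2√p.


Affine points = {(2, 0), (6, 4), (6, 13), (10, 8), (10, 9), (12, 4), (12, 13), (14, 1), (14, 16), (16, 4), (16, 13)}; affine count = 11; |E(F_17)| = 12.

Discriminant check: Δ ∝ 4a³ + 27b² = 4·3³ + 27·3² = 4·27 + 27·9 ≡ 11 (mod 17). Nonzero ⇒ E is nonsingular.
For each x ∈ F_17, compute rhs = x³ + 3·x + 3 mod 17, then count y ∈ F_17 with y² ≡ rhs.
  x = 0: rhs = 3, matching y values: none (0 points).
  x = 1: rhs = 7, matching y values: none (0 points).
  x = 2: rhs = 0, matching y values: 0 (1 points).
  x = 3: rhs = 5, matching y values: none (0 points).
  x = 4: rhs = 11, matching y values: none (0 points).
  x = 5: rhs = 7, matching y values: none (0 points).
  x = 6: rhs = 16, matching y values: 4, 13 (2 points).
  x = 7: rhs = 10, matching y values: none (0 points).
  x = 8: rhs = 12, matching y values: none (0 points).
  x = 9: rhs = 11, matching y values: none (0 points).
  x = 10: rhs = 13, matching y values: 8, 9 (2 points).
  x = 11: rhs = 7, matching y values: none (0 points).
  x = 12: rhs = 16, matching y values: 4, 13 (2 points).
  x = 13: rhs = 12, matching y values: none (0 points).
  x = 14: rhs = 1, matching y values: 1, 16 (2 points).
  x = 15: rhs = 6, matching y values: none (0 points).
  x = 16: rhs = 16, matching y values: 4, 13 (2 points).
Total affine count: 11.
Full point count |E(F_17)| = 11 + 1 = 12.
Hasse bound: |12 − (17+1)| = |-6| = 6 ≤ 2√17 ≈ 8.2462 ✓.


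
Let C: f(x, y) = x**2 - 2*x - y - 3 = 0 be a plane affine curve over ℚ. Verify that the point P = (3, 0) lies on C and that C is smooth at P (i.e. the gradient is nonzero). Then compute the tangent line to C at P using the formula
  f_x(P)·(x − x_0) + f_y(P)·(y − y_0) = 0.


Tangent line at P: 4*x - y - 12 = 0.

Step 1: f(3, 0) = 0, so P lies on C.
Step 2: partial derivatives
  f_x(x, y) = 2*x - 2, f_y(x, y) = -1.
  f_x(P) = 4, f_y(P) = -1 (gradient nonzero, so P is smooth).
Step 3: tangent line at P: 4·(x − 3) + -1·(y − 0) = 0.
Expanding: 4*x - y - 12 = 0.


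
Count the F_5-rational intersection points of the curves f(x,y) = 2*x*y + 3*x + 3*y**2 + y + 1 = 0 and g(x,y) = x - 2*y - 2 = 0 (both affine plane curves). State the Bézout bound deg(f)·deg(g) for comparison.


Common zeros: {(4, 1)}; count = 1; Bézout bound = 2.

deg(f) = 2, deg(g) = 1, so Bézout bound = 2.
Scan x ∈ F_5. For each x, list the y ∈ F_5 with f(x, y) ≡ 0 and those with g(x, y) ≡ 0 (mod 5); the common zeros in that column are the intersection.
  x = 0: f ≡ 0 at y ∈ {1, 2}; g ≡ 0 at y ∈ {4}; common: ∅.
  x = 1: f ≡ 0 at y ∈ {1, 3}; g ≡ 0 at y ∈ {2}; common: ∅.
  x = 2: f ≡ 0 at y ∈ {1, 4}; g ≡ 0 at y ∈ {0}; common: ∅.
  x = 3: f ≡ 0 at y ∈ {0, 1}; g ≡ 0 at y ∈ {3}; common: ∅.
  x = 4: f ≡ 0 at y ∈ {1}; g ≡ 0 at y ∈ {1}; common: {1}.
Collecting: common zeros = {(4, 1)}, so the count is 1.
Comparison with the Bézout bound: 1 ≤ 2 = deg(f)·deg(g), as expected for curves with no common component (the affine F_5-count falls short of the bound because intersections may lie at infinity, over extension fields, or carry multiplicity).


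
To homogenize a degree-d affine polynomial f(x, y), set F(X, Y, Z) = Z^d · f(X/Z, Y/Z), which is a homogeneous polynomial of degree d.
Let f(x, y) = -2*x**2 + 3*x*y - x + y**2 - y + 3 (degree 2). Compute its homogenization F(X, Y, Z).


F(X, Y, Z) = -2*X**2 + 3*X*Y - X*Z + Y**2 - Y*Z + 3*Z**2

deg(f) = 2.
Substitute x = X/Z, y = Y/Z into f, then multiply by Z^2.
  monomial -2·x^2·y^0 ↦ -2·X^2·Y^0·Z^0.
  monomial 3·x^1·y^1 ↦ 3·X^1·Y^1·Z^0.
  monomial -1·x^1·y^0 ↦ -1·X^1·Y^0·Z^1.
  monomial 1·x^0·y^2 ↦ 1·X^0·Y^2·Z^0.
  monomial -1·x^0·y^1 ↦ -1·X^0·Y^1·Z^1.
  monomial 3·x^0·y^0 ↦ 3·X^0·Y^0·Z^2.
Collecting: F(X, Y, Z) = -2*X**2 + 3*X*Y - X*Z + Y**2 - Y*Z + 3*Z**2.


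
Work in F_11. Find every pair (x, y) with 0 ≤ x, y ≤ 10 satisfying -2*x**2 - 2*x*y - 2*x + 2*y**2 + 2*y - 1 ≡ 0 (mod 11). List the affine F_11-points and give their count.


Affine F_11-points: {(0, 2), (0, 8), (2, 4), (2, 8), (4, 4), (4, 10), (7, 7), (7, 10), (8, 2), (8, 5)}; count = 10.

For each of the 121 pairs (x, y) ∈ F_11², evaluate f(x, y) mod 11. Record the zeros.
  x = 0: [0↦10, 1↦3, 2↦0, 3↦1, 4↦6, 5↦4, 6↦6, 7↦1, 8↦0, 9↦3, 10↦10]  zeros at y ∈ {2, 8}
  x = 1: [0↦6, 1↦8, 2↦3, 3↦2, 4↦5, 5↦1, 6↦1, 7↦5, 8↦2, 9↦3, 10↦8]  zeros at y ∈ ∅
  x = 2: [0↦9, 1↦9, 2↦2, 3↦10, 4↦0, 5↦5, 6↦3, 7↦5, 8↦0, 9↦10, 10↦2]  zeros at y ∈ {4, 8}
  x = 3: [0↦8, 1↦6, 2↦8, 3↦3, 4↦2, 5↦5, 6↦1, 7↦1, 8↦5, 9↦2, 10↦3]  zeros at y ∈ ∅
  x = 4: [0↦3, 1↦10, 2↦10, 3↦3, 4↦0, 5↦1, 6↦6, 7↦4, 8↦6, 9↦1, 10↦0]  zeros at y ∈ {4, 10}
  x = 5: [0↦5, 1↦10, 2↦8, 3↦10, 4↦5, 5↦4, 6↦7, 7↦3, 8↦3, 9↦7, 10↦4]  zeros at y ∈ ∅
  x = 6: [0↦3, 1↦6, 2↦2, 3↦2, 4↦6, 5↦3, 6↦4, 7↦9, 8↦7, 9↦9, 10↦4]  zeros at y ∈ ∅
  x = 7: [0↦8, 1↦9, 2↦3, 3↦1, 4↦3, 5↦9, 6↦8, 7↦0, 8↦7, 9↦7, 10↦0]  zeros at y ∈ {7, 10}
  x = 8: [0↦9, 1↦8, 2↦0, 3↦7, 4↦7, 5↦0, 6↦8, 7↦9, 8↦3, 9↦1, 10↦3]  zeros at y ∈ {2, 5}
  x = 9: [0↦6, 1↦3, 2↦4, 3↦9, 4↦7, 5↦9, 6↦4, 7↦3, 8↦6, 9↦2, 10↦2]  zeros at y ∈ ∅
  x = 10: [0↦10, 1↦5, 2↦4, 3↦7, 4↦3, 5↦3, 6↦7, 7↦4, 8↦5, 9↦10, 10↦8]  zeros at y ∈ ∅
Collecting zeros: affine points = {(0, 2), (0, 8), (2, 4), (2, 8), (4, 4), (4, 10), (7, 7), (7, 10), (8, 2), (8, 5)}.
Total count |C(F_11)_aff| = 10.


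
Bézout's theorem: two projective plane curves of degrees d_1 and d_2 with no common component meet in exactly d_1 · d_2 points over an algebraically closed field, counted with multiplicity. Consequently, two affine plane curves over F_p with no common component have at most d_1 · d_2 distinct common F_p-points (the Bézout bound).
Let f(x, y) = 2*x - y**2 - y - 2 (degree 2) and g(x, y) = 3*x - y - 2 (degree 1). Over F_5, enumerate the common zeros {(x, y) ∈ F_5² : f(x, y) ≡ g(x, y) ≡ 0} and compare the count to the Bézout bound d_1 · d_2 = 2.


Common zeros: ∅; count = 0; Bézout bound = 2.

deg(f) = 2, deg(g) = 1, so Bézout bound = 2.
Scan x ∈ F_5. For each x, list the y ∈ F_5 with f(x, y) ≡ 0 and those with g(x, y) ≡ 0 (mod 5); the common zeros in that column are the intersection.
  x = 0: f ≡ 0 at y ∈ ∅; g ≡ 0 at y ∈ {3}; common: ∅.
  x = 1: f ≡ 0 at y ∈ {0, 4}; g ≡ 0 at y ∈ {1}; common: ∅.
  x = 2: f ≡ 0 at y ∈ {1, 3}; g ≡ 0 at y ∈ {4}; common: ∅.
  x = 3: f ≡ 0 at y ∈ ∅; g ≡ 0 at y ∈ {2}; common: ∅.
  x = 4: f ≡ 0 at y ∈ {2}; g ≡ 0 at y ∈ {0}; common: ∅.
Collecting: common zeros = ∅, so the count is 0.
Comparison with the Bézout bound: 0 ≤ 2 = deg(f)·deg(g), as expected for curves with no common component (the affine F_5-count falls short of the bound because intersections may lie at infinity, over extension fields, or carry multiplicity).


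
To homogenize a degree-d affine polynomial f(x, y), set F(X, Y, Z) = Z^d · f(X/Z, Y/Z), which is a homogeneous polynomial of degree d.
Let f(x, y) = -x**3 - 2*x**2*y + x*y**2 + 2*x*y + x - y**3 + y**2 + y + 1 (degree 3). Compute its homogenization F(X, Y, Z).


F(X, Y, Z) = -X**3 - 2*X**2*Y + X*Y**2 + 2*X*Y*Z + X*Z**2 - Y**3 + Y**2*Z + Y*Z**2 + Z**3

deg(f) = 3.
Substitute x = X/Z, y = Y/Z into f, then multiply by Z^3.
  monomial -1·x^3·y^0 ↦ -1·X^3·Y^0·Z^0.
  monomial -2·x^2·y^1 ↦ -2·X^2·Y^1·Z^0.
  monomial 1·x^1·y^2 ↦ 1·X^1·Y^2·Z^0.
  monomial 2·x^1·y^1 ↦ 2·X^1·Y^1·Z^1.
  monomial 1·x^1·y^0 ↦ 1·X^1·Y^0·Z^2.
  monomial -1·x^0·y^3 ↦ -1·X^0·Y^3·Z^0.
  monomial 1·x^0·y^2 ↦ 1·X^0·Y^2·Z^1.
  monomial 1·x^0·y^1 ↦ 1·X^0·Y^1·Z^2.
  monomial 1·x^0·y^0 ↦ 1·X^0·Y^0·Z^3.
Collecting: F(X, Y, Z) = -X**3 - 2*X**2*Y + X*Y**2 + 2*X*Y*Z + X*Z**2 - Y**3 + Y**2*Z + Y*Z**2 + Z**3.


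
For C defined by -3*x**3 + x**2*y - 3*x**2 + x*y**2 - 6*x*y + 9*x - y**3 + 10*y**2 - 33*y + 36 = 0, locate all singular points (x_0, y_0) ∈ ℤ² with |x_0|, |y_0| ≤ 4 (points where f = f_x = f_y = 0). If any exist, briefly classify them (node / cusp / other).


Singular points: {(0, 3)}; classification: cusp.

Compute partial derivatives:
  f_x = -9*x**2 + 2*x*y - 6*x + y**2 - 6*y + 9.
  f_y = x**2 + 2*x*y - 6*x - 3*y**2 + 20*y - 33.
Scan x_0 ∈ {−4, ..., 4}. For each x_0, f_y(x_0, y) is a polynomial in y; find its integer roots y ∈ {−4, ..., 4}, then test f_x and f at those candidates.
  x = -4: f_y(-4, y) = -3*y**2 + 12*y + 7; no integer root y with |y| ≤ 4.
  x = -3: f_y(-3, y) = -3*y**2 + 14*y - 6; no integer root y with |y| ≤ 4.
  x = -2: f_y(-2, y) = -3*y**2 + 16*y - 17; no integer root y with |y| ≤ 4.
  x = -1: f_y(-1, y) = -3*y**2 + 18*y - 26; no integer root y with |y| ≤ 4.
  x = 0: f_y(0, y) = -3*y**2 + 20*y - 33; vanishes at y ∈ {3}. (0, 3): f_x = 0, f = 0 — SINGULAR.
  x = 1: f_y(1, y) = -3*y**2 + 22*y - 38; no integer root y with |y| ≤ 4.
  x = 2: f_y(2, y) = -3*y**2 + 24*y - 41; no integer root y with |y| ≤ 4.
  x = 3: f_y(3, y) = -3*y**2 + 26*y - 42; no integer root y with |y| ≤ 4.
  x = 4: f_y(4, y) = -3*y**2 + 28*y - 41; no integer root y with |y| ≤ 4.
Only singular point on the grid: (0, 3).
Classify: substitute x = 0 + u, y = 3 + v and expand: f = -3*u**3 + u**2*v + u*v**2 - v**3 + v**2.
No constant or linear terms (consistent with a singular point). Quadratic part: v**2. Cubic part: -3*u**3 + u**2*v + u*v**2 - v**3.
The quadratic part v**2 is a perfect square, so there is a single (double) tangent line v = 0, i.e. y = 3. Restricting the cubic part to that line (v = 0) leaves -3*u**3 ≠ 0, so f is not divisible by v and the branch is v² ≈ 3*u**3 to lowest order — this is a cusp.
Classification: cusp.


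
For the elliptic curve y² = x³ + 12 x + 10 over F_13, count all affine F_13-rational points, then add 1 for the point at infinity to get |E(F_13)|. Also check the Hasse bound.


Affine points = {(0, 6), (0, 7), (1, 6), (1, 7), (2, 4), (2, 9), (5, 0), (6, 5), (6, 8), (10, 5), (10, 8), (11, 2), (11, 11), (12, 6), (12, 7)}; affine count = 15; |E(F_13)| = 16.

Discriminant check: Δ ∝ 4a³ + 27b² = 4·12³ + 27·10² = 4·1728 + 27·100 ≡ 5 (mod 13). Nonzero ⇒ E is nonsingular.
For each x ∈ F_13, compute rhs = x³ + 12·x + 10 mod 13, then count y ∈ F_13 with y² ≡ rhs.
  x = 0: rhs = 10, matching y values: 6, 7 (2 points).
  x = 1: rhs = 10, matching y values: 6, 7 (2 points).
  x = 2: rhs = 3, matching y values: 4, 9 (2 points).
  x = 3: rhs = 8, matching y values: none (0 points).
  x = 4: rhs = 5, matching y values: none (0 points).
  x = 5: rhs = 0, matching y values: 0 (1 points).
  x = 6: rhs = 12, matching y values: 5, 8 (2 points).
  x = 7: rhs = 8, matching y values: none (0 points).
  x = 8: rhs = 7, matching y values: none (0 points).
  x = 9: rhs = 2, matching y values: none (0 points).
  x = 10: rhs = 12, matching y values: 5, 8 (2 points).
  x = 11: rhs = 4, matching y values: 2, 11 (2 points).
  x = 12: rhs = 10, matching y values: 6, 7 (2 points).
Total affine count: 15.
Full point count |E(F_13)| = 15 + 1 = 16.
Hasse bound: |16 − (13+1)| = |2| = 2 ≤ 2√13 ≈ 7.2111 ✓.


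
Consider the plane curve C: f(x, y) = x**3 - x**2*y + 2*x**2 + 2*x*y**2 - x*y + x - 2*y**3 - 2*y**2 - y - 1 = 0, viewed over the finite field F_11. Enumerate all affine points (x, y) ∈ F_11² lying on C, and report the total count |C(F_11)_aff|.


Affine F_11-points: {(0, 4), (0, 7), (0, 10), (1, 7), (1, 8), (2, 6), (2, 8), (2, 9), (3, 6), (3, 8), (3, 10), (4, 0), (4, 7), (5, 1), (5, 4), (5, 10), (6, 2), (7, 3), (8, 4), (9, 5), (10, 6)}; count = 21.

For each of the 121 pairs (x, y) ∈ F_11², evaluate f(x, y) mod 11. Record the zeros.
  x = 0: [0↦10, 1↦5, 2↦6, 3↦1, 4↦0, 5↦2, 6↦6, 7↦0, 8↦5, 9↦9, 10↦0]  zeros at y ∈ {4, 7, 10}
  x = 1: [0↦3, 1↦9, 2↦3, 3↦6, 4↦6, 5↦2, 6↦4, 7↦0, 8↦0, 9↦3, 10↦8]  zeros at y ∈ {7, 8}
  x = 2: [0↦6, 1↦10, 2↦6, 3↦4, 4↦3, 5↦2, 6↦0, 7↦7, 8↦0, 9↦0, 10↦6]  zeros at y ∈ {6, 8, 9}
  x = 3: [0↦3, 1↦3, 2↦10, 3↦1, 4↦8, 5↦8, 6↦0, 7↦5, 8↦0, 9↦6, 10↦0]  zeros at y ∈ {6, 8, 10}
  x = 4: [0↦0, 1↦5, 2↦10, 3↦3, 4↦5, 5↦4, 6↦10, 7↦0, 8↦6, 9↦5, 10↦7]  zeros at y ∈ {0, 7}
  x = 5: [0↦3, 1↦0, 2↦1, 3↦5, 4↦0, 5↦7, 6↦3, 7↦9, 8↦2, 9↦3, 10↦0]  zeros at y ∈ {1, 4, 10}
  x = 6: [0↦7, 1↦5, 2↦0, 3↦2, 4↦10, 5↦1, 6↦7, 7↦5, 8↦5, 9↦6, 10↦7]  zeros at y ∈ {2}
  x = 7: [0↦7, 1↦4, 2↦2, 3↦0, 4↦8, 5↦3, 6↦6, 7↦5, 8↦10, 9↦9, 10↦1]  zeros at y ∈ {3}
  x = 8: [0↦9, 1↦3, 2↦2, 3↦5, 4↦0, 5↦8, 6↦6, 7↦4, 8↦1, 9↦7, 10↦10]  zeros at y ∈ {4}
  x = 9: [0↦8, 1↦8, 2↦6, 3↦1, 4↦3, 5↦0, 6↦2, 7↦8, 8↦6, 9↦6, 10↦7]  zeros at y ∈ {5}
  x = 10: [0↦10, 1↦3, 2↦9, 3↦5, 4↦1, 5↦7, 6↦0, 7↦1, 8↦9, 9↦1, 10↦9]  zeros at y ∈ {6}
Collecting zeros: affine points = {(0, 4), (0, 7), (0, 10), (1, 7), (1, 8), (2, 6), (2, 8), (2, 9), (3, 6), (3, 8), (3, 10), (4, 0), (4, 7), (5, 1), (5, 4), (5, 10), (6, 2), (7, 3), (8, 4), (9, 5), (10, 6)}.
Total count |C(F_11)_aff| = 21.


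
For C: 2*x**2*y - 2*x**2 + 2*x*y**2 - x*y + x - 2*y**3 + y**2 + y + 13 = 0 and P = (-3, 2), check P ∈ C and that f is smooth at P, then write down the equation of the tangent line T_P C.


Tangent line at P: -5*x - 22*y + 29 = 0.

Step 1: f(-3, 2) = 0, so P lies on C.
Step 2: partial derivatives
  f_x(x, y) = 4*x*y - 4*x + 2*y**2 - y + 1, f_y(x, y) = 2*x**2 + 4*x*y - x - 6*y**2 + 2*y + 1.
  f_x(P) = -5, f_y(P) = -22 (gradient nonzero, so P is smooth).
Step 3: tangent line at P: -5·(x − -3) + -22·(y − 2) = 0.
Expanding: -5*x - 22*y + 29 = 0.


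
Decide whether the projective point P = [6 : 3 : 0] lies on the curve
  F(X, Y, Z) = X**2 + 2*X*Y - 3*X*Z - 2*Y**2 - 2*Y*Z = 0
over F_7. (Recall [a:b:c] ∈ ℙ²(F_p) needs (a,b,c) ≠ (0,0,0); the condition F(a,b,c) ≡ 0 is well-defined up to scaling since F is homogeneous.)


F(6,3,0) ≡ 5 (mod 7); P is NOT on the curve.

Evaluate F(6, 3, 0) term-by-term (mod 7).
  X**2 ↦ 1·36·1·1 = 36
  2*X*Y ↦ 2·6·3·1 = 36
  -3*X*Z ↦ -3·6·1·0 = 0
  -2*Y**2 ↦ -2·1·9·1 = -18
  -2*Y*Z ↦ -2·1·3·0 = 0
Sum: F(6, 3, 0) = (36) + (36) + (0) + (-18) + (0) = 54.
Reducing mod 7: 54 ≡ 5 (mod 7).
Since F(a, b, c) ≡ 5 ≠ 0 (mod 7), P does NOT lie on the curve.


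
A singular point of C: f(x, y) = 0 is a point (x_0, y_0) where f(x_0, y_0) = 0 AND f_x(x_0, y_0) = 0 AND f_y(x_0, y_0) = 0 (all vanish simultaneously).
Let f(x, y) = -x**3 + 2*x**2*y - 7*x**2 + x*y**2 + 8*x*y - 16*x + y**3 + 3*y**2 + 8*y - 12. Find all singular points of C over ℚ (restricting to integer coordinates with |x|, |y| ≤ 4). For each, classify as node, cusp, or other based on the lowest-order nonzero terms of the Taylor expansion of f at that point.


Singular points: {(-2, 0)}; classification: node.

Compute partial derivatives:
  f_x = -3*x**2 + 4*x*y - 14*x + y**2 + 8*y - 16.
  f_y = 2*x**2 + 2*x*y + 8*x + 3*y**2 + 6*y + 8.
Scan x_0 ∈ {−4, ..., 4}. For each x_0, f_y(x_0, y) is a polynomial in y; find its integer roots y ∈ {−4, ..., 4}, then test f_x and f at those candidates.
  x = -4: f_y(-4, y) = 3*y**2 - 2*y + 8; no integer root y with |y| ≤ 4.
  x = -3: f_y(-3, y) = 3*y**2 + 2; no integer root y with |y| ≤ 4.
  x = -2: f_y(-2, y) = 3*y**2 + 2*y; vanishes at y ∈ {0}. (-2, 0): f_x = 0, f = 0 — SINGULAR.
  x = -1: f_y(-1, y) = 3*y**2 + 4*y + 2; no integer root y with |y| ≤ 4.
  x = 0: f_y(0, y) = 3*y**2 + 6*y + 8; no integer root y with |y| ≤ 4.
  x = 1: f_y(1, y) = 3*y**2 + 8*y + 18; no integer root y with |y| ≤ 4.
  x = 2: f_y(2, y) = 3*y**2 + 10*y + 32; no integer root y with |y| ≤ 4.
  x = 3: f_y(3, y) = 3*y**2 + 12*y + 50; no integer root y with |y| ≤ 4.
  x = 4: f_y(4, y) = 3*y**2 + 14*y + 72; no integer root y with |y| ≤ 4.
Only singular point on the grid: (-2, 0).
Classify: substitute x = -2 + u, y = 0 + v and expand: f = -u**3 + 2*u**2*v - u**2 + u*v**2 + v**3 + v**2.
No constant or linear terms (consistent with a singular point). Quadratic part: -u**2 + v**2. Cubic part: -u**3 + 2*u**2*v + u*v**2 + v**3.
The quadratic part v**2 - u**2 = (v − u)(v + u) splits into two distinct linear factors, so there are two distinct tangent lines y − 0 = ±(x − -2) — this is a node (ordinary double point).
Classification: node.


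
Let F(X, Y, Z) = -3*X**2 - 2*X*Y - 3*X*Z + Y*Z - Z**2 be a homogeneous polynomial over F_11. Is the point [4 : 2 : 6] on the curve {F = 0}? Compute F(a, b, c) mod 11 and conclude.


F(4,2,6) ≡ 5 (mod 11); P is NOT on the curve.

Evaluate F(4, 2, 6) term-by-term (mod 11).
  -3*X**2 ↦ -3·16·1·1 = -48
  -2*X*Y ↦ -2·4·2·1 = -16
  -3*X*Z ↦ -3·4·1·6 = -72
  Y*Z ↦ 1·1·2·6 = 12
  -Z**2 ↦ -1·1·1·36 = -36
Sum: F(4, 2, 6) = (-48) + (-16) + (-72) + (12) + (-36) = -160.
Reducing mod 11: -160 ≡ 5 (mod 11).
Since F(a, b, c) ≡ 5 ≠ 0 (mod 11), P does NOT lie on the curve.


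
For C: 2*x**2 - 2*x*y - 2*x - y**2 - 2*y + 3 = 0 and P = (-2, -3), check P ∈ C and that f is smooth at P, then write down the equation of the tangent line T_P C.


Tangent line at P: -4*x + 8*y + 16 = 0.

Step 1: f(-2, -3) = 0, so P lies on C.
Step 2: partial derivatives
  f_x(x, y) = 4*x - 2*y - 2, f_y(x, y) = -2*x - 2*y - 2.
  f_x(P) = -4, f_y(P) = 8 (gradient nonzero, so P is smooth).
Step 3: tangent line at P: -4·(x − -2) + 8·(y − -3) = 0.
Expanding: -4*x + 8*y + 16 = 0.


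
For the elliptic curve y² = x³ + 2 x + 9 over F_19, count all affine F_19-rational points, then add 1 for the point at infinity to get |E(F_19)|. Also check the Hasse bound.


Affine points = {(0, 3), (0, 16), (3, 2), (3, 17), (4, 9), (4, 10), (5, 7), (5, 12), (6, 3), (6, 16), (7, 9), (7, 10), (8, 9), (8, 10), (13, 3), (13, 16), (14, 8), (14, 11), (17, 4), (17, 15), (18, 5), (18, 14)}; affine count = 22; |E(F_19)| = 23.

Discriminant check: Δ ∝ 4a³ + 27b² = 4·2³ + 27·9² = 4·8 + 27·81 ≡ 15 (mod 19). Nonzero ⇒ E is nonsingular.
For each x ∈ F_19, compute rhs = x³ + 2·x + 9 mod 19, then count y ∈ F_19 with y² ≡ rhs.
  x = 0: rhs = 9, matching y values: 3, 16 (2 points).
  x = 1: rhs = 12, matching y values: none (0 points).
  x = 2: rhs = 2, matching y values: none (0 points).
  x = 3: rhs = 4, matching y values: 2, 17 (2 points).
  x = 4: rhs = 5, matching y values: 9, 10 (2 points).
  x = 5: rhs = 11, matching y values: 7, 12 (2 points).
  x = 6: rhs = 9, matching y values: 3, 16 (2 points).
  x = 7: rhs = 5, matching y values: 9, 10 (2 points).
  x = 8: rhs = 5, matching y values: 9, 10 (2 points).
  x = 9: rhs = 15, matching y values: none (0 points).
  x = 10: rhs = 3, matching y values: none (0 points).
  x = 11: rhs = 13, matching y values: none (0 points).
  x = 12: rhs = 13, matching y values: none (0 points).
  x = 13: rhs = 9, matching y values: 3, 16 (2 points).
  x = 14: rhs = 7, matching y values: 8, 11 (2 points).
  x = 15: rhs = 13, matching y values: none (0 points).
  x = 16: rhs = 14, matching y values: none (0 points).
  x = 17: rhs = 16, matching y values: 4, 15 (2 points).
  x = 18: rhs = 6, matching y values: 5, 14 (2 points).
Total affine count: 22.
Full point count |E(F_19)| = 22 + 1 = 23.
Hasse bound: |23 − (19+1)| = |3| = 3 ≤ 2√19 ≈ 8.7178 ✓.


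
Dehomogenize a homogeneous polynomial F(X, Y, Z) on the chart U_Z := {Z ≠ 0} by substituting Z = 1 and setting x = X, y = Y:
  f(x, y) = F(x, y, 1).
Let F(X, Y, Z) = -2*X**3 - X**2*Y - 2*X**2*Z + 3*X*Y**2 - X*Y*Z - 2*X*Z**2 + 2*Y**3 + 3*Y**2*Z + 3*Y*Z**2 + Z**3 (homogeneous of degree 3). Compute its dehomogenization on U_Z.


f(x, y) = -2*x**3 - x**2*y - 2*x**2 + 3*x*y**2 - x*y - 2*x + 2*y**3 + 3*y**2 + 3*y + 1

On U_Z we set Z = 1. Each monomial c·X^i·Y^j·Z^k in F becomes c·x^i·y^j·1^k = c·x^i·y^j.
Substituting Z = 1: F(X, Y, 1) = -2*x**3 - x**2*y - 2*x**2 + 3*x*y**2 - x*y - 2*x + 2*y**3 + 3*y**2 + 3*y + 1.
Note: deg(f) ≤ deg(F) = 3; strict inequality happens when F is divisible by Z (lost terms).


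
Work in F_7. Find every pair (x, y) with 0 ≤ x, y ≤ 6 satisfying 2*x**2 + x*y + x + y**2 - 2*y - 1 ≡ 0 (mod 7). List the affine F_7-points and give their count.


Affine F_7-points: {(0, 4), (0, 5), (1, 4), (4, 0), (4, 5), (6, 0), (6, 3)}; count = 7.

For each of the 49 pairs (x, y) ∈ F_7², evaluate f(x, y) mod 7. Record the zeros.
  x = 0: [0↦6, 1↦5, 2↦6, 3↦2, 4↦0, 5↦0, 6↦2]  zeros at y ∈ {4, 5}
  x = 1: [0↦2, 1↦2, 2↦4, 3↦1, 4↦0, 5↦1, 6↦4]  zeros at y ∈ {4}
  x = 2: [0↦2, 1↦3, 2↦6, 3↦4, 4↦4, 5↦6, 6↦3]  zeros at y ∈ ∅
  x = 3: [0↦6, 1↦1, 2↦5, 3↦4, 4↦5, 5↦1, 6↦6]  zeros at y ∈ ∅
  x = 4: [0↦0, 1↦3, 2↦1, 3↦1, 4↦3, 5↦0, 6↦6]  zeros at y ∈ {0, 5}
  x = 5: [0↦5, 1↦2, 2↦1, 3↦2, 4↦5, 5↦3, 6↦3]  zeros at y ∈ ∅
  x = 6: [0↦0, 1↦5, 2↦5, 3↦0, 4↦4, 5↦3, 6↦4]  zeros at y ∈ {0, 3}
Collecting zeros: affine points = {(0, 4), (0, 5), (1, 4), (4, 0), (4, 5), (6, 0), (6, 3)}.
Total count |C(F_7)_aff| = 7.


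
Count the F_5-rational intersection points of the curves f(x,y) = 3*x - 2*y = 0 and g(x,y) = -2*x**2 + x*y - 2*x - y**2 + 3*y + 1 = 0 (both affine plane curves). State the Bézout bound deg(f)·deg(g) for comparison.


Common zeros: {(2, 3), (3, 2)}; count = 2; Bézout bound = 2.

deg(f) = 1, deg(g) = 2, so Bézout bound = 2.
Scan x ∈ F_5. For each x, list the y ∈ F_5 with f(x, y) ≡ 0 and those with g(x, y) ≡ 0 (mod 5); the common zeros in that column are the intersection.
  x = 0: f ≡ 0 at y ∈ {0}; g ≡ 0 at y ∈ ∅; common: ∅.
  x = 1: f ≡ 0 at y ∈ {4}; g ≡ 0 at y ∈ {1, 3}; common: ∅.
  x = 2: f ≡ 0 at y ∈ {3}; g ≡ 0 at y ∈ {2, 3}; common: {3}.
  x = 3: f ≡ 0 at y ∈ {2}; g ≡ 0 at y ∈ {2, 4}; common: {2}.
  x = 4: f ≡ 0 at y ∈ {1}; g ≡ 0 at y ∈ ∅; common: ∅.
Collecting: common zeros = {(2, 3), (3, 2)}, so the count is 2.
Comparison with the Bézout bound: 2 ≤ 2 = deg(f)·deg(g), as expected for curves with no common component (the bound is attained).


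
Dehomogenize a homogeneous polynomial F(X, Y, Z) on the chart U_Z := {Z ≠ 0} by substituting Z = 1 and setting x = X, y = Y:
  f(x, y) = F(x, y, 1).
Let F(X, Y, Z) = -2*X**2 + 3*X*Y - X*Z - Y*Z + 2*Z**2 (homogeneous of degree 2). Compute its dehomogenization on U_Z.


f(x, y) = -2*x**2 + 3*x*y - x - y + 2

On U_Z we set Z = 1. Each monomial c·X^i·Y^j·Z^k in F becomes c·x^i·y^j·1^k = c·x^i·y^j.
Substituting Z = 1: F(X, Y, 1) = -2*x**2 + 3*x*y - x - y + 2.
Note: deg(f) ≤ deg(F) = 2; strict inequality happens when F is divisible by Z (lost terms).


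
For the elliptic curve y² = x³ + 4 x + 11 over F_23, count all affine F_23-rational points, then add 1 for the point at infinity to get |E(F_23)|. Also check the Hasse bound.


Affine points = {(1, 4), (1, 19), (2, 2), (2, 21), (3, 2), (3, 21), (5, 8), (5, 15), (8, 7), (8, 16), (10, 4), (10, 19), (11, 11), (11, 12), (12, 4), (12, 19), (13, 11), (13, 12), (16, 10), (16, 13), (17, 1), (17, 22), (18, 2), (18, 21), (19, 0), (20, 8), (20, 15), (21, 8), (21, 15), (22, 11), (22, 12)}; affine count = 31; |E(F_23)| = 32.

Discriminant check: Δ ∝ 4a³ + 27b² = 4·4³ + 27·11² = 4·64 + 27·121 ≡ 4 (mod 23). Nonzero ⇒ E is nonsingular.
For each x ∈ F_23, compute rhs = x³ + 4·x + 11 mod 23, then count y ∈ F_23 with y² ≡ rhs.
  x = 0: rhs = 11, matching y values: none (0 points).
  x = 1: rhs = 16, matching y values: 4, 19 (2 points).
  x = 2: rhs = 4, matching y values: 2, 21 (2 points).
  x = 3: rhs = 4, matching y values: 2, 21 (2 points).
  x = 4: rhs = 22, matching y values: none (0 points).
  x = 5: rhs = 18, matching y values: 8, 15 (2 points).
  x = 6: rhs = 21, matching y values: none (0 points).
  x = 7: rhs = 14, matching y values: none (0 points).
  x = 8: rhs = 3, matching y values: 7, 16 (2 points).
  x = 9: rhs = 17, matching y values: none (0 points).
  x = 10: rhs = 16, matching y values: 4, 19 (2 points).
  x = 11: rhs = 6, matching y values: 11, 12 (2 points).
  x = 12: rhs = 16, matching y values: 4, 19 (2 points).
  x = 13: rhs = 6, matching y values: 11, 12 (2 points).
  x = 14: rhs = 5, matching y values: none (0 points).
  x = 15: rhs = 19, matching y values: none (0 points).
  x = 16: rhs = 8, matching y values: 10, 13 (2 points).
  x = 17: rhs = 1, matching y values: 1, 22 (2 points).
  x = 18: rhs = 4, matching y values: 2, 21 (2 points).
  x = 19: rhs = 0, matching y values: 0 (1 points).
  x = 20: rhs = 18, matching y values: 8, 15 (2 points).
  x = 21: rhs = 18, matching y values: 8, 15 (2 points).
  x = 22: rhs = 6, matching y values: 11, 12 (2 points).
Total affine count: 31.
Full point count |E(F_23)| = 31 + 1 = 32.
Hasse bound: |32 − (23+1)| = |8| = 8 ≤ 2√23 ≈ 9.5917 ✓.


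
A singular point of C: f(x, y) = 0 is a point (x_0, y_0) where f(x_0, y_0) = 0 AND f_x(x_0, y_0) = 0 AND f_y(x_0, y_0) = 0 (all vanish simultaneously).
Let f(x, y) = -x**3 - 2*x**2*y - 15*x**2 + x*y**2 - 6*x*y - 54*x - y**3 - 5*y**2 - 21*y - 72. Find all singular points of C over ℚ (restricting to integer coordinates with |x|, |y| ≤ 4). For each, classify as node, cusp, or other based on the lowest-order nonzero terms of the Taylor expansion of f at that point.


Singular points: {(-3, -3)}; classification: cusp.

Compute partial derivatives:
  f_x = -3*x**2 - 4*x*y - 30*x + y**2 - 6*y - 54.
  f_y = -2*x**2 + 2*x*y - 6*x - 3*y**2 - 10*y - 21.
Scan x_0 ∈ {−4, ..., 4}. For each x_0, f_y(x_0, y) is a polynomial in y; find its integer roots y ∈ {−4, ..., 4}, then test f_x and f at those candidates.
  x = -4: f_y(-4, y) = -3*y**2 - 18*y - 29; no integer root y with |y| ≤ 4.
  x = -3: f_y(-3, y) = -3*y**2 - 16*y - 21; vanishes at y ∈ {-3}. (-3, -3): f_x = 0, f = 0 — SINGULAR.
  x = -2: f_y(-2, y) = -3*y**2 - 14*y - 17; no integer root y with |y| ≤ 4.
  x = -1: f_y(-1, y) = -3*y**2 - 12*y - 17; no integer root y with |y| ≤ 4.
  x = 0: f_y(0, y) = -3*y**2 - 10*y - 21; no integer root y with |y| ≤ 4.
  x = 1: f_y(1, y) = -3*y**2 - 8*y - 29; no integer root y with |y| ≤ 4.
  x = 2: f_y(2, y) = -3*y**2 - 6*y - 41; no integer root y with |y| ≤ 4.
  x = 3: f_y(3, y) = -3*y**2 - 4*y - 57; no integer root y with |y| ≤ 4.
  x = 4: f_y(4, y) = -3*y**2 - 2*y - 77; no integer root y with |y| ≤ 4.
Only singular point on the grid: (-3, -3).
Classify: substitute x = -3 + u, y = -3 + v and expand: f = -u**3 - 2*u**2*v + u*v**2 - v**3 + v**2.
No constant or linear terms (consistent with a singular point). Quadratic part: v**2. Cubic part: -u**3 - 2*u**2*v + u*v**2 - v**3.
The quadratic part v**2 is a perfect square, so there is a single (double) tangent line v = 0, i.e. y = -3. Restricting the cubic part to that line (v = 0) leaves -u**3 ≠ 0, so f is not divisible by v and the branch is v² ≈ u**3 to lowest order — this is a cusp.
Classification: cusp.
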